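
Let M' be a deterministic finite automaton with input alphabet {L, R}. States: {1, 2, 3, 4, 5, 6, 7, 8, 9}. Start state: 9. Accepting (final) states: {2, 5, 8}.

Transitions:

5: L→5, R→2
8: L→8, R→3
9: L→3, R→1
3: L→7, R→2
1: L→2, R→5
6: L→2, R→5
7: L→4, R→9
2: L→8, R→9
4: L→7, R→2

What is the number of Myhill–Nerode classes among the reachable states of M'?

States {6} cannot be reached from the start state, so discard them.
P0 = {2,5,8} | {1,3,4,7,9}.
On input R, block {2,5,8} splits into {2,8} and {5}.
Split {1,3,4,7,9} by δ(·,L) → {3,4,7,9} and {1}.
Split {3,4,7,9} by δ(·,R) → {3,4} and {7} and {9}.
Refine {2,8} on symbol R: members go to different blocks, giving {2} and {8}.
The partition is now stable with 7 blocks: {2} | {3,4} | {5} | {1} | {7} | {9} | {8}.

7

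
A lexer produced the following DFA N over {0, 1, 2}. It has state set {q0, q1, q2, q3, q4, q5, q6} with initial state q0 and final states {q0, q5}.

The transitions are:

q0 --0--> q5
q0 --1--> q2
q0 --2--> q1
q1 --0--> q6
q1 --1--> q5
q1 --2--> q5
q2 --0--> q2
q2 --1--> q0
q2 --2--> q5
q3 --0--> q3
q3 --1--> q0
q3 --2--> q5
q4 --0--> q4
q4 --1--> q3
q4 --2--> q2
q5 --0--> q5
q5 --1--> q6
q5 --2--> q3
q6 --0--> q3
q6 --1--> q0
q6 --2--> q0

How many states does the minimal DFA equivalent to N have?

2

States {q4} cannot be reached from the start state, so discard them.
Initial partition by acceptance: {q0,q5} | {q1,q2,q3,q6}.
No further refinement is possible. Final partition (2 blocks): {q0,q5} | {q1,q2,q3,q6}.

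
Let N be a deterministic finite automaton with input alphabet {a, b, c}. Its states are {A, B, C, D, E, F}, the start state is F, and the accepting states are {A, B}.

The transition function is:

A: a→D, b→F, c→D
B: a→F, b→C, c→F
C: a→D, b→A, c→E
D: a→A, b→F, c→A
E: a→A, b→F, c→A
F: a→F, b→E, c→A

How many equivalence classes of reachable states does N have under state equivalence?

3

First remove the unreachable states {B,C}; 4 states remain.
Initial partition by acceptance: {A} | {D,E,F}.
Split {D,E,F} by δ(·,a) → {D,E} and {F}.
No further refinement is possible. Final partition (3 blocks): {A} | {D,E} | {F}.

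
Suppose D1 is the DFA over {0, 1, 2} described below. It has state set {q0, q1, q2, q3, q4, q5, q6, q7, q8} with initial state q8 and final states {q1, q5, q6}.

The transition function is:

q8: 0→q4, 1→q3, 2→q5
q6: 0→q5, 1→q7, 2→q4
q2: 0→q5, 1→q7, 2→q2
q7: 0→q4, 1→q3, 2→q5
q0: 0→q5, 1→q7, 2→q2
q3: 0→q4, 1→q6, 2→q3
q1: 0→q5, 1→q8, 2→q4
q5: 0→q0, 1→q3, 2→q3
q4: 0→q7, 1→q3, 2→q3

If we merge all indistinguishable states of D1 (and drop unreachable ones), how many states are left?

6

Reachable states from the start: {q0,q2,q3,q4,q5,q6,q7,q8}. Unreachable: {q1} — drop them.
Start with accepting vs non-accepting: {q5,q6} | {q0,q2,q3,q4,q7,q8}.
On input 0, block {q5,q6} splits into {q5} and {q6}.
On input 0, block {q0,q2,q3,q4,q7,q8} splits into {q3,q4,q7,q8} and {q0,q2}.
Refine {q3,q4,q7,q8} on symbol 1: members go to different blocks, giving {q4,q7,q8} and {q3}.
Split {q4,q7,q8} by δ(·,2) → {q7,q8} and {q4}.
Stable partition: {q5} | {q7,q8} | {q6} | {q0,q2} | {q3} | {q4} — 6 equivalence classes.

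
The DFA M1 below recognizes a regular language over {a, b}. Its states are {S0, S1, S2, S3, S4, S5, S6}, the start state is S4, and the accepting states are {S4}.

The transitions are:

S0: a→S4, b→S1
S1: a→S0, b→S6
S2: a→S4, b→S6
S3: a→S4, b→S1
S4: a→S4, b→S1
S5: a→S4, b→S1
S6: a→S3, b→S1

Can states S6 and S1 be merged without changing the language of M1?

Reachable states from the start: {S0,S1,S3,S4,S6}. Unreachable: {S2,S5} — drop them.
P0 = {S4} | {S0,S1,S3,S6}.
Split {S0,S1,S3,S6} by δ(·,a) → {S0,S3} and {S1,S6}.
The partition is now stable with 3 blocks: {S4} | {S0,S3} | {S1,S6}.
S6 and S1 lie in the same block of the stable partition, so they are equivalent — no string distinguishes them.

Yes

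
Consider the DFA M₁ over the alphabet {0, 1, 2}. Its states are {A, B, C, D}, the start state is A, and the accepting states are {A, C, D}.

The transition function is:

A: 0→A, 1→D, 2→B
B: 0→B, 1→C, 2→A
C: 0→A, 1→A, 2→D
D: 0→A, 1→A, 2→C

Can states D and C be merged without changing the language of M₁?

P0 = {A,C,D} | {B}.
Refine {A,C,D} on symbol 2: members go to different blocks, giving {C,D} and {A}.
Stable partition: {C,D} | {B} | {A} — 3 equivalence classes.
D and C lie in the same block of the stable partition, so they are equivalent — no string distinguishes them.

Yes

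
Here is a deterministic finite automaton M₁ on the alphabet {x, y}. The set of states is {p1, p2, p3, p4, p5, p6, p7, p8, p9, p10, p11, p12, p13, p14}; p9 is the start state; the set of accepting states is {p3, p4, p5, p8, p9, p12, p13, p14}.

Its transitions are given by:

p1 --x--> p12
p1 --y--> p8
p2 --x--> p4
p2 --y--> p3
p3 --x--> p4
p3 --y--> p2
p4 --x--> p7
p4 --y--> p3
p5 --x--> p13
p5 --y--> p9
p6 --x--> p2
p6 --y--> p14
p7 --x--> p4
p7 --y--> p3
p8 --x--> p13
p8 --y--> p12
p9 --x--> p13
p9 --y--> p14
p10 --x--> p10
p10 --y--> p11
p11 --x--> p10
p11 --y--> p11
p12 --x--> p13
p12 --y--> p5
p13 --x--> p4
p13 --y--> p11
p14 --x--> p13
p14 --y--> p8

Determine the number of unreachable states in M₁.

Starting at p9 and following transitions, the reachable set is {p2, p3, p4, p5, p7, p8, p9, p10, p11, p12, p13, p14}. That leaves p1, p6 unreachable — 2 in total.

2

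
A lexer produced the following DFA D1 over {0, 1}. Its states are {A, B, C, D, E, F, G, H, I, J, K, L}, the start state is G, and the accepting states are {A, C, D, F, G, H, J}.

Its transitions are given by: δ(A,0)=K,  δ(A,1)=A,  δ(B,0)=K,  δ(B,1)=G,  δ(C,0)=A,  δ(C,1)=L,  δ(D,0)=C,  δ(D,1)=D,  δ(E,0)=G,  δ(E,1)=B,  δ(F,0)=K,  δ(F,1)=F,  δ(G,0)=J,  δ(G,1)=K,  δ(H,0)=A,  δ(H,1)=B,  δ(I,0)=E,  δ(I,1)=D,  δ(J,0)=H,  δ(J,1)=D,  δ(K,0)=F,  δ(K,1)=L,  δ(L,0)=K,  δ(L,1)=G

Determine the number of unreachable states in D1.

2

No path from G leads to E, I; the other 10 states are all reachable.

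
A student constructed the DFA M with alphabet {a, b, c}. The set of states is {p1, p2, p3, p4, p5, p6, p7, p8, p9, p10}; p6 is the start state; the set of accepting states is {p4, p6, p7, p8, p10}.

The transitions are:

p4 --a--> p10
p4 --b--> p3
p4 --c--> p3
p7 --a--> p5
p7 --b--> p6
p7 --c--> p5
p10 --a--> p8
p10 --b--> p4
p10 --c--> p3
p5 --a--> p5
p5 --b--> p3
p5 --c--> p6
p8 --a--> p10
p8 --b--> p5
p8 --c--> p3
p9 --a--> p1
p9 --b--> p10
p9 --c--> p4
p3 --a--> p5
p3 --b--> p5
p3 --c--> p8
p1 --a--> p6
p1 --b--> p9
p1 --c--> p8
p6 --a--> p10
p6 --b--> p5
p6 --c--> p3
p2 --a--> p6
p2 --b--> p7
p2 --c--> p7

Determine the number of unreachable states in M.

4

No path from p6 leads to p1, p2, p7, p9; the other 6 states are all reachable.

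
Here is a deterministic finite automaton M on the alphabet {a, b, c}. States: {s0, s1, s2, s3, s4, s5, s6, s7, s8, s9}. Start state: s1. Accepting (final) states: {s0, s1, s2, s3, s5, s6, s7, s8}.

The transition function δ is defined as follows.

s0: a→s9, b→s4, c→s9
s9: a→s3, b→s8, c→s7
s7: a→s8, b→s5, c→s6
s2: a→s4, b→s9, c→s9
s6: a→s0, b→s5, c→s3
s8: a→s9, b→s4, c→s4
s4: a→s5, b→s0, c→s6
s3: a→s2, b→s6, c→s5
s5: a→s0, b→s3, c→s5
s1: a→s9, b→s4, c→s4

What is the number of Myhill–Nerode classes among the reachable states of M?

3

Initial partition by acceptance: {s0,s1,s2,s3,s5,s6,s7,s8} | {s4,s9}.
Refine {s0,s1,s2,s3,s5,s6,s7,s8} on symbol a: members go to different blocks, giving {s0,s1,s2,s8} and {s3,s5,s6,s7}.
Stable partition: {s0,s1,s2,s8} | {s4,s9} | {s3,s5,s6,s7} — 3 equivalence classes.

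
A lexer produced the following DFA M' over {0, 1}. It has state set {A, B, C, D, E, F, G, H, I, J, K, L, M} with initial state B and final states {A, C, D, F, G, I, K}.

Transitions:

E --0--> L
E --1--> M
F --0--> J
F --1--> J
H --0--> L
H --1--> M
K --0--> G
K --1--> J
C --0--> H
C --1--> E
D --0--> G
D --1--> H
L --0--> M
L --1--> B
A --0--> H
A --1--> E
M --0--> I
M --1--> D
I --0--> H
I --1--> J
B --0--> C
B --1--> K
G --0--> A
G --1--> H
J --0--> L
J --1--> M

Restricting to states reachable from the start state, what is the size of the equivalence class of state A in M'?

Reachable states from the start: {A,B,C,D,E,G,H,I,J,K,L,M}. Unreachable: {F} — drop them.
P0 = {A,C,D,G,I,K} | {B,E,H,J,L,M}.
Split {A,C,D,G,I,K} by δ(·,0) → {A,C,I} and {D,G,K}.
On input 0, block {B,E,H,J,L,M} splits into {E,H,J,L} and {B,M}.
On input 0, block {E,H,J,L} splits into {E,H,J} and {L}.
Refine {D,G,K} on symbol 0: members go to different blocks, giving {D,K} and {G}.
Stable partition: {A,C,I} | {E,H,J} | {D,K} | {B,M} | {L} | {G} — 6 equivalence classes.
State A belongs to the block {A,C,I}, which has 3 states.

3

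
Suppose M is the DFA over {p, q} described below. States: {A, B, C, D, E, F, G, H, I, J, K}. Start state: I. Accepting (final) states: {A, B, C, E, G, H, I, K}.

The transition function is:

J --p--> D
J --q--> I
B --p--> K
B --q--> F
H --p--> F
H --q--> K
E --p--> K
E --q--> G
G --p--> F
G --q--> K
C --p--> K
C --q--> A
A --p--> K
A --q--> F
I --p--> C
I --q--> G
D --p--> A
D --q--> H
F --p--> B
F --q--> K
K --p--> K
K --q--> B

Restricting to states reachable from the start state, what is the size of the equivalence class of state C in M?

2

Reachable states from the start: {A,B,C,F,G,I,K}. Unreachable: {D,E,H,J} — drop them.
P0 = {A,B,C,G,I,K} | {F}.
Split {A,B,C,G,I,K} by δ(·,p) → {A,B,C,I,K} and {G}.
On input q, block {A,B,C,I,K} splits into {A,B} and {C,K} and {I}.
The partition is now stable with 5 blocks: {A,B} | {F} | {G} | {C,K} | {I}.
State C belongs to the block {C,K}, which has 2 states.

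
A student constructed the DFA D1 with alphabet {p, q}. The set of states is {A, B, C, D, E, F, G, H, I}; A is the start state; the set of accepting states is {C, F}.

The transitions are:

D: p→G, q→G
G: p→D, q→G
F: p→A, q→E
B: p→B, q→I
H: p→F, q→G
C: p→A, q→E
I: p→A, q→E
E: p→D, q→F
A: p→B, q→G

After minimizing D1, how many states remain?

6

Reachable states from the start: {A,B,D,E,F,G,I}. Unreachable: {C,H} — drop them.
Start with accepting vs non-accepting: {F} | {A,B,D,E,G,I}.
On input q, block {A,B,D,E,G,I} splits into {A,B,D,G,I} and {E}.
On input q, block {A,B,D,G,I} splits into {A,B,D,G} and {I}.
Refine {A,B,D,G} on symbol q: members go to different blocks, giving {A,D,G} and {B}.
Split {A,D,G} by δ(·,p) → {D,G} and {A}.
Stable partition: {F} | {D,G} | {E} | {I} | {B} | {A} — 6 equivalence classes.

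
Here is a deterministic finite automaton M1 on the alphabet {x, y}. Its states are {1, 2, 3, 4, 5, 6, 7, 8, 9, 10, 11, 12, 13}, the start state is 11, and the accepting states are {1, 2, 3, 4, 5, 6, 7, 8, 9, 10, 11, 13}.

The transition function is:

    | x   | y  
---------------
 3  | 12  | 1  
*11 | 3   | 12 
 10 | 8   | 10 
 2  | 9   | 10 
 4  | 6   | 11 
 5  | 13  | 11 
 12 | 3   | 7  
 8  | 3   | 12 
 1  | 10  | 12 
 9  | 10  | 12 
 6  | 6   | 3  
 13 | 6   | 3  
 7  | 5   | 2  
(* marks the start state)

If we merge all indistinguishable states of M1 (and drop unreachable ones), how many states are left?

9

States {4} cannot be reached from the start state, so discard them.
Initial partition by acceptance: {1,2,3,5,6,7,8,9,10,11,13} | {12}.
On input x, block {1,2,3,5,6,7,8,9,10,11,13} splits into {1,2,5,6,7,8,9,10,11,13} and {3}.
On input x, block {1,2,5,6,7,8,9,10,11,13} splits into {1,2,5,6,7,9,10,13} and {8,11}.
Split {1,2,5,6,7,9,10,13} by δ(·,x) → {1,2,5,6,7,9,13} and {10}.
Refine {1,2,5,6,7,9,13} on symbol x: members go to different blocks, giving {2,5,6,7,13} and {1,9}.
On input x, block {2,5,6,7,13} splits into {5,6,7,13} and {2}.
Split {5,6,7,13} by δ(·,y) → {6,13} and {5} and {7}.
No further refinement is possible. Final partition (9 blocks): {6,13} | {12} | {3} | {8,11} | {10} | {1,9} | {2} | {5} | {7}.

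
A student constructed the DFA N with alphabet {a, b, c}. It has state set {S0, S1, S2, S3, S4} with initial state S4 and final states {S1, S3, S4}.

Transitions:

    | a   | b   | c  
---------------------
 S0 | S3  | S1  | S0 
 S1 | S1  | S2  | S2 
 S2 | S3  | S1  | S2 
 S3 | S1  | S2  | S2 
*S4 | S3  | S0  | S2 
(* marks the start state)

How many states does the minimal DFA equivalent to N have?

All states are reachable from the start state.
P0 = {S1,S3,S4} | {S0,S2}.
Stable partition: {S1,S3,S4} | {S0,S2} — 2 equivalence classes.

2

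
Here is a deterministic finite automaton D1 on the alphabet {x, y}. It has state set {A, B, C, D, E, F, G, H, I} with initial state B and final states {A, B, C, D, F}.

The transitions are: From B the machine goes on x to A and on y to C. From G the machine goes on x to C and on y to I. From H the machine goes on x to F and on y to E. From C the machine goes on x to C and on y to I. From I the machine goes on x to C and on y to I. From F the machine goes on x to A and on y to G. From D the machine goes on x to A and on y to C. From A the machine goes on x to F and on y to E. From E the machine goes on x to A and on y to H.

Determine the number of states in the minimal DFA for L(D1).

3

First remove the unreachable states {D}; 8 states remain.
P0 = {A,B,C,F} | {E,G,H,I}.
On input y, block {A,B,C,F} splits into {A,C,F} and {B}.
Stable partition: {A,C,F} | {E,G,H,I} | {B} — 3 equivalence classes.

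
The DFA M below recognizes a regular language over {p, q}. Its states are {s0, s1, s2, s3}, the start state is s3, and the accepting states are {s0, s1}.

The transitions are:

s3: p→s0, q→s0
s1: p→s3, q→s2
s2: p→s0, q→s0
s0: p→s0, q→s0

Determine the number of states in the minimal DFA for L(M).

2

First remove the unreachable states {s1,s2}; 2 states remain.
Initial partition by acceptance: {s0} | {s3}.
Stable partition: {s0} | {s3} — 2 equivalence classes.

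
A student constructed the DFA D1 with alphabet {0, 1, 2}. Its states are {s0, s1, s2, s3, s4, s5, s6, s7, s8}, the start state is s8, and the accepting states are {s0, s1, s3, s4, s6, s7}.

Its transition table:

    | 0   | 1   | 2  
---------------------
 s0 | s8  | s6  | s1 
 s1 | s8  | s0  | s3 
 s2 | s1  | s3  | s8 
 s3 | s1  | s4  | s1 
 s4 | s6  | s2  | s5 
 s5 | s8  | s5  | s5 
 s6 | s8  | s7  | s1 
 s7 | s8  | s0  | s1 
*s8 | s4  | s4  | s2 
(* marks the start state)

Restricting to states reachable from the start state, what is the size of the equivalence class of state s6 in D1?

Every state is reachable, so we keep all 9.
Initial partition by acceptance: {s0,s1,s3,s4,s6,s7} | {s2,s5,s8}.
Split {s0,s1,s3,s4,s6,s7} by δ(·,0) → {s0,s1,s6,s7} and {s3,s4}.
Refine {s0,s1,s6,s7} on symbol 2: members go to different blocks, giving {s0,s6,s7} and {s1}.
Refine {s2,s5,s8} on symbol 0: members go to different blocks, giving {s2} and {s5} and {s8}.
Refine {s3,s4} on symbol 0: members go to different blocks, giving {s3} and {s4}.
No further refinement is possible. Final partition (7 blocks): {s0,s6,s7} | {s2} | {s3} | {s1} | {s5} | {s8} | {s4}.
The equivalence class containing s6 is {s0,s6,s7}, of size 3.

3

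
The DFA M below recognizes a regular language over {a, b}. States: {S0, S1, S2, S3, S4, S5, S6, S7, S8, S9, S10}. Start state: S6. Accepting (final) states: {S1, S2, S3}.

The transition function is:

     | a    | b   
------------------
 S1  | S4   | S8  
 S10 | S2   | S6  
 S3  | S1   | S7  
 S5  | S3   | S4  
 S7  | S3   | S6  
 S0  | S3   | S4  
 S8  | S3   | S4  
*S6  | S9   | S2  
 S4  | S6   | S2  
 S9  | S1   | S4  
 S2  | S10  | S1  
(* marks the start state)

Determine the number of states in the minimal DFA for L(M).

First remove the unreachable states {S0,S5}; 9 states remain.
P0 = {S1,S2,S3} | {S4,S6,S7,S8,S9,S10}.
Split {S1,S2,S3} by δ(·,a) → {S1,S2} and {S3}.
On input b, block {S1,S2} splits into {S1} and {S2}.
Split {S4,S6,S7,S8,S9,S10} by δ(·,a) → {S4,S6} and {S7,S8} and {S9} and {S10}.
Refine {S4,S6} on symbol a: members go to different blocks, giving {S4} and {S6}.
Split {S7,S8} by δ(·,b) → {S7} and {S8}.
The partition is now stable with 9 blocks: {S1} | {S4} | {S3} | {S2} | {S7} | {S9} | {S10} | {S6} | {S8}.

9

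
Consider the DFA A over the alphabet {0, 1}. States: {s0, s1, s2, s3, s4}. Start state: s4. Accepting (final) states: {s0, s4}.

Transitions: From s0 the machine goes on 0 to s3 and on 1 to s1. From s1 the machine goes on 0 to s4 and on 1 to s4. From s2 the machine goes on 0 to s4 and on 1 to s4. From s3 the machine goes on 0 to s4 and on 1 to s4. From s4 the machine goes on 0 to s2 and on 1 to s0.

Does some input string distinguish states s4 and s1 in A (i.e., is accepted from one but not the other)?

Every state is reachable, so we keep all 5.
Start with accepting vs non-accepting: {s0,s4} | {s1,s2,s3}.
Refine {s0,s4} on symbol 1: members go to different blocks, giving {s0} and {s4}.
The partition is now stable with 3 blocks: {s0} | {s1,s2,s3} | {s4}.
s4 and s1 end up in different blocks, so they are distinguishable. For instance, the string 'ε' is accepted from only s4.

Yes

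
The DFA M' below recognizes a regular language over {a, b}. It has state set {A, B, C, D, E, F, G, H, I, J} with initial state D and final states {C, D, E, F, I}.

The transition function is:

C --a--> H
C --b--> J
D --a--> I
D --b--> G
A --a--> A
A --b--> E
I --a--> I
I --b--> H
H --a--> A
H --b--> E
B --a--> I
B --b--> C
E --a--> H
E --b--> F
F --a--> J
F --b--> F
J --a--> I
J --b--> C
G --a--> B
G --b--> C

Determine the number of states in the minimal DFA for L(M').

8

Every state is reachable, so we keep all 10.
P0 = {C,D,E,F,I} | {A,B,G,H,J}.
On input a, block {C,D,E,F,I} splits into {C,E,F} and {D,I}.
Refine {C,E,F} on symbol b: members go to different blocks, giving {E,F} and {C}.
Split {A,B,G,H,J} by δ(·,a) → {A,G,H} and {B,J}.
Refine {E,F} on symbol a: members go to different blocks, giving {E} and {F}.
Refine {A,G,H} on symbol a: members go to different blocks, giving {A,H} and {G}.
On input b, block {D,I} splits into {D} and {I}.
The partition is now stable with 8 blocks: {E} | {A,H} | {D} | {C} | {B,J} | {F} | {G} | {I}.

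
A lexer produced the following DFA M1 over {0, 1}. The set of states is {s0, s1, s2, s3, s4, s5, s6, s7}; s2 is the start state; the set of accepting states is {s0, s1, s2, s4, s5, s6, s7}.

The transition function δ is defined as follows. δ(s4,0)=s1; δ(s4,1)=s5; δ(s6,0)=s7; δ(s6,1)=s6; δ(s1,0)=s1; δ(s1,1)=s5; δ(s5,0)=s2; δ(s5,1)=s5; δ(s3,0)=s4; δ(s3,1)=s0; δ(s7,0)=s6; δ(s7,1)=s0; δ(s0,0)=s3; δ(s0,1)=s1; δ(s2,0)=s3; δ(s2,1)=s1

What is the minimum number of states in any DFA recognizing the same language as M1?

4

Reachable states from the start: {s0,s1,s2,s3,s4,s5}. Unreachable: {s6,s7} — drop them.
Start with accepting vs non-accepting: {s0,s1,s2,s4,s5} | {s3}.
Refine {s0,s1,s2,s4,s5} on symbol 0: members go to different blocks, giving {s1,s4,s5} and {s0,s2}.
Split {s1,s4,s5} by δ(·,0) → {s1,s4} and {s5}.
Stable partition: {s1,s4} | {s3} | {s0,s2} | {s5} — 4 equivalence classes.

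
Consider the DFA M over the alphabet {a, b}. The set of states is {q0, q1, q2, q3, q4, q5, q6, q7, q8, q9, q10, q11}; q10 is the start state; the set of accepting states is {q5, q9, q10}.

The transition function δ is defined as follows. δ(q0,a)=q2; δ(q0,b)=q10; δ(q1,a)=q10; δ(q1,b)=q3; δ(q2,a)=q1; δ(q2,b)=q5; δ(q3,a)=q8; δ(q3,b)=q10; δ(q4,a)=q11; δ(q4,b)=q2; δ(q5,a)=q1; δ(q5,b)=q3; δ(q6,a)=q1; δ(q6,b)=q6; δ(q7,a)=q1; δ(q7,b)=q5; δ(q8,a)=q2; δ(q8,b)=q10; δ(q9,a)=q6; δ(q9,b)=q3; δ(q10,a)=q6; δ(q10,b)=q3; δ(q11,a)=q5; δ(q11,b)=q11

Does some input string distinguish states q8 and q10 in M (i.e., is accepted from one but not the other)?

Reachable states from the start: {q1,q2,q3,q5,q6,q8,q10}. Unreachable: {q0,q4,q7,q9,q11} — drop them.
Start with accepting vs non-accepting: {q5,q10} | {q1,q2,q3,q6,q8}.
Refine {q1,q2,q3,q6,q8} on symbol a: members go to different blocks, giving {q2,q3,q6,q8} and {q1}.
On input a, block {q5,q10} splits into {q5} and {q10}.
On input a, block {q2,q3,q6,q8} splits into {q2,q6} and {q3,q8}.
On input b, block {q2,q6} splits into {q2} and {q6}.
On input a, block {q3,q8} splits into {q3} and {q8}.
The partition is now stable with 7 blocks: {q5} | {q2} | {q1} | {q10} | {q3} | {q6} | {q8}.
q8 and q10 end up in different blocks, so they are distinguishable. For instance, the string 'ε' is accepted from only q10.

Yes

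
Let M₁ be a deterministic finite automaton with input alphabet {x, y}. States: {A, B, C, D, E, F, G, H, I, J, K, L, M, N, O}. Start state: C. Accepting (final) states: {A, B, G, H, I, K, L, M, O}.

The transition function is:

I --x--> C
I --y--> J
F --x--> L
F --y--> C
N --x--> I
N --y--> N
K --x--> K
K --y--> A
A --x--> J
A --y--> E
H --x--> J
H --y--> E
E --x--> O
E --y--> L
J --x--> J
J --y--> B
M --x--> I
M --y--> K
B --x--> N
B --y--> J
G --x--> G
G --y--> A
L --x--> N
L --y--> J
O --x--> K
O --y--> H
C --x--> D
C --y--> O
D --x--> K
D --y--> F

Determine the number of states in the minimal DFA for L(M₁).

10

First remove the unreachable states {G,M}; 13 states remain.
Initial partition by acceptance: {A,B,H,I,K,L,O} | {C,D,E,F,J,N}.
On input x, block {A,B,H,I,K,L,O} splits into {A,B,H,I,L} and {K,O}.
On input x, block {C,D,E,F,J,N} splits into {C,J} and {D,E} and {F,N}.
Split {A,B,H,I,L} by δ(·,x) → {A,H,I} and {B,L}.
Split {A,H,I} by δ(·,y) → {A,H} and {I}.
On input x, block {C,J} splits into {C} and {J}.
Refine {D,E} on symbol y: members go to different blocks, giving {D} and {E}.
On input x, block {F,N} splits into {F} and {N}.
The partition is now stable with 10 blocks: {A,H} | {C} | {K,O} | {D} | {F} | {B,L} | {I} | {J} | {E} | {N}.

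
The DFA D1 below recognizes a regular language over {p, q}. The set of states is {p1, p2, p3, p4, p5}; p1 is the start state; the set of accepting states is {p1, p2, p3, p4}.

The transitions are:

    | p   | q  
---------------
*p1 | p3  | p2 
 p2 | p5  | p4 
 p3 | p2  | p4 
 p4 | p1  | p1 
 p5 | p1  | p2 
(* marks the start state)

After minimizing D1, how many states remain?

Every state is reachable, so we keep all 5.
Initial partition by acceptance: {p1,p2,p3,p4} | {p5}.
Split {p1,p2,p3,p4} by δ(·,p) → {p1,p3,p4} and {p2}.
On input p, block {p1,p3,p4} splits into {p1,p4} and {p3}.
Split {p1,p4} by δ(·,p) → {p1} and {p4}.
Stable partition: {p1} | {p5} | {p2} | {p3} | {p4} — 5 equivalence classes.

5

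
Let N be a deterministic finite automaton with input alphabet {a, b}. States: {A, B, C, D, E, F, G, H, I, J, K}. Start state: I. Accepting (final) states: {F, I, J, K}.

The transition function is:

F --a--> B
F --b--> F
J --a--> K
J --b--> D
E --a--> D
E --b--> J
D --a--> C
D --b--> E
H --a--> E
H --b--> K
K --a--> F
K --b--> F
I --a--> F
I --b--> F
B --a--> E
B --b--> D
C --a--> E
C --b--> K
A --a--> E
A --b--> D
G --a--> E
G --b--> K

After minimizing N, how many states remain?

7

States {A,G,H} cannot be reached from the start state, so discard them.
P0 = {F,I,J,K} | {B,C,D,E}.
Split {F,I,J,K} by δ(·,a) → {I,J,K} and {F}.
Refine {I,J,K} on symbol a: members go to different blocks, giving {I,K} and {J}.
On input b, block {B,C,D,E} splits into {B,D} and {C} and {E}.
Split {B,D} by δ(·,a) → {B} and {D}.
No further refinement is possible. Final partition (7 blocks): {I,K} | {B} | {F} | {J} | {C} | {E} | {D}.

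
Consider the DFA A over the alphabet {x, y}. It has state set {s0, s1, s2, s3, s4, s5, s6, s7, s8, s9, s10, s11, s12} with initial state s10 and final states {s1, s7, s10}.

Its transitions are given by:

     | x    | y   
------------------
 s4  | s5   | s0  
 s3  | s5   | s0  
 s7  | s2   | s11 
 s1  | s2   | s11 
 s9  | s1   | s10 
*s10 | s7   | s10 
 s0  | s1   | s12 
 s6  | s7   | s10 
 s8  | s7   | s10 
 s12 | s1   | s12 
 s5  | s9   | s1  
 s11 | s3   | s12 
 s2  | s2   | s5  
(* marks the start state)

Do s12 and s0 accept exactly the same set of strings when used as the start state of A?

First remove the unreachable states {s4,s6,s8}; 10 states remain.
P0 = {s1,s7,s10} | {s0,s2,s3,s5,s9,s11,s12}.
Split {s1,s7,s10} by δ(·,x) → {s1,s7} and {s10}.
Refine {s0,s2,s3,s5,s9,s11,s12} on symbol x: members go to different blocks, giving {s2,s3,s5,s11} and {s0,s9,s12}.
Refine {s2,s3,s5,s11} on symbol x: members go to different blocks, giving {s2,s3,s11} and {s5}.
Refine {s2,s3,s11} on symbol x: members go to different blocks, giving {s2,s11} and {s3}.
Split {s2,s11} by δ(·,x) → {s2} and {s11}.
On input y, block {s0,s9,s12} splits into {s0,s12} and {s9}.
No further refinement is possible. Final partition (8 blocks): {s1,s7} | {s2} | {s10} | {s0,s12} | {s5} | {s3} | {s11} | {s9}.
s12 and s0 lie in the same block of the stable partition, so they are equivalent — no string distinguishes them.

Yes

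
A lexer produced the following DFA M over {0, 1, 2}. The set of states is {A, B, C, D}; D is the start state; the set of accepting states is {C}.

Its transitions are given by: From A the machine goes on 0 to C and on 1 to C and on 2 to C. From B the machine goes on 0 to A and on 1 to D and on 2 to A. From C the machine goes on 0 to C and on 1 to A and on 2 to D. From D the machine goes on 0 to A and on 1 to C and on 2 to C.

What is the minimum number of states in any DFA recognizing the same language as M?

3

First remove the unreachable states {B}; 3 states remain.
Start with accepting vs non-accepting: {C} | {A,D}.
On input 0, block {A,D} splits into {A} and {D}.
No further refinement is possible. Final partition (3 blocks): {C} | {A} | {D}.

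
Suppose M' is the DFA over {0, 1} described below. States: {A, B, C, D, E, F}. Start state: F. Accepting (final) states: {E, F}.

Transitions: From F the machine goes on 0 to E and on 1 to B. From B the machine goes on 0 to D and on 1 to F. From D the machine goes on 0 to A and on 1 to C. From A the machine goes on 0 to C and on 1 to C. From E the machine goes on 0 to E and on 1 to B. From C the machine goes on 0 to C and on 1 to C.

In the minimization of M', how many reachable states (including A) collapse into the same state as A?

All states are reachable from the start state.
P0 = {E,F} | {A,B,C,D}.
Refine {A,B,C,D} on symbol 1: members go to different blocks, giving {A,C,D} and {B}.
No further refinement is possible. Final partition (3 blocks): {E,F} | {A,C,D} | {B}.
State A belongs to the block {A,C,D}, which has 3 states.

3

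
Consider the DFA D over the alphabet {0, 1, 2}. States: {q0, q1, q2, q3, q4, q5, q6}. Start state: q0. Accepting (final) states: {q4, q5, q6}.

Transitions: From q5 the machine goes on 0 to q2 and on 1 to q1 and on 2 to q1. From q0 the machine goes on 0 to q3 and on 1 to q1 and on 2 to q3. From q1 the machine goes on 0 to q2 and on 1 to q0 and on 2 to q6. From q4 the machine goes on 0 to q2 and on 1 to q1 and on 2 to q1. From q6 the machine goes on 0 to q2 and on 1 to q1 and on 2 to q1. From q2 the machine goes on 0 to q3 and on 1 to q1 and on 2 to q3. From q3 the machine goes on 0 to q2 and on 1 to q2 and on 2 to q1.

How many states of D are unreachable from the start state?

2

BFS from q0 reaches {q0, q1, q2, q3, q6}; the 2 state(s) q4, q5 are never visited.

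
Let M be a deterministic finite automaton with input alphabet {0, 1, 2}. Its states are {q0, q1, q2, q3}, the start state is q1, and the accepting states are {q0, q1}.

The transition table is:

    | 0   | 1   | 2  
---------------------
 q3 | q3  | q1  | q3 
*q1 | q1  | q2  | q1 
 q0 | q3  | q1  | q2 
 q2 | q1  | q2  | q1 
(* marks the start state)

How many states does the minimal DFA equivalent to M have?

First remove the unreachable states {q0,q3}; 2 states remain.
Start with accepting vs non-accepting: {q1} | {q2}.
No further refinement is possible. Final partition (2 blocks): {q1} | {q2}.

2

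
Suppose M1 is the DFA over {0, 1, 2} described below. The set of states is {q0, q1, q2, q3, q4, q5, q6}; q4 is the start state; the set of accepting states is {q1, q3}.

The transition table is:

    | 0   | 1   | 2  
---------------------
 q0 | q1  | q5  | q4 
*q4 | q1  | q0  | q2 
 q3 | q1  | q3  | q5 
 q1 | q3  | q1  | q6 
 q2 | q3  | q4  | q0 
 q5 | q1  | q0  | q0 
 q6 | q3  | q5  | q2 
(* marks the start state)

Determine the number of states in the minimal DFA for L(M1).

Start with accepting vs non-accepting: {q1,q3} | {q0,q2,q4,q5,q6}.
No further refinement is possible. Final partition (2 blocks): {q1,q3} | {q0,q2,q4,q5,q6}.

2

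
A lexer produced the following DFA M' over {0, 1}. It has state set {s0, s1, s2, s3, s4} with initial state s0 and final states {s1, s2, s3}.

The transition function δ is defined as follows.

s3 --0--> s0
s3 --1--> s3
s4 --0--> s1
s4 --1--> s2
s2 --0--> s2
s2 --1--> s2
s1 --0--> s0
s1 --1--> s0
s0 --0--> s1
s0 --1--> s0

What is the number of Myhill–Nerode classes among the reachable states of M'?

States {s2,s3,s4} cannot be reached from the start state, so discard them.
Start with accepting vs non-accepting: {s1} | {s0}.
Stable partition: {s1} | {s0} — 2 equivalence classes.

2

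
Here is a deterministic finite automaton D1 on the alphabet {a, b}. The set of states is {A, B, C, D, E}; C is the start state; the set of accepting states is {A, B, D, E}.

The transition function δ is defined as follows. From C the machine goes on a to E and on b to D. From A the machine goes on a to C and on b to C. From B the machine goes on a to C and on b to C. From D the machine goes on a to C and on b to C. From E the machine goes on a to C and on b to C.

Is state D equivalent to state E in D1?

Yes

States {A,B} cannot be reached from the start state, so discard them.
Initial partition by acceptance: {D,E} | {C}.
No further refinement is possible. Final partition (2 blocks): {D,E} | {C}.
D and E lie in the same block of the stable partition, so they are equivalent — no string distinguishes them.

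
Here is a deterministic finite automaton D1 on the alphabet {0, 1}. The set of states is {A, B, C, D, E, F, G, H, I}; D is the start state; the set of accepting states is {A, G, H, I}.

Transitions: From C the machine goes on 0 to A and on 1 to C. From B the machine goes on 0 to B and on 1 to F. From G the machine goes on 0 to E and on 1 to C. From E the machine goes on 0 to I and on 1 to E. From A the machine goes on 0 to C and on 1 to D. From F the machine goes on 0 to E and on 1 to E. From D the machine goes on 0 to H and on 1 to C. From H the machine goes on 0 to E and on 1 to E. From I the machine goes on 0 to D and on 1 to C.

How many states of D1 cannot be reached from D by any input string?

Starting at D and following transitions, the reachable set is {A, C, D, E, H, I}. That leaves B, F, G unreachable — 3 in total.

3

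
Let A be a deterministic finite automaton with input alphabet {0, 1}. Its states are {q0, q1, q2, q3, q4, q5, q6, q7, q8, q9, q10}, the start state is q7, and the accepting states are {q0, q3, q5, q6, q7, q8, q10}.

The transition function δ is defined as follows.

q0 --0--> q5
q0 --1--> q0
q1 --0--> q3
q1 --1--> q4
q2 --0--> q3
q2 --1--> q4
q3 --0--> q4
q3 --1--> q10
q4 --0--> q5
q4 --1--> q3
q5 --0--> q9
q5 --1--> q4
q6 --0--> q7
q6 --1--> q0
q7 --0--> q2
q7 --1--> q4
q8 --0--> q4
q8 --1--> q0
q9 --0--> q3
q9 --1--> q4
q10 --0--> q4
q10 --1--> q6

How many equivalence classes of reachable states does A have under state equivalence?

6

First remove the unreachable states {q1,q8}; 9 states remain.
Start with accepting vs non-accepting: {q0,q3,q5,q6,q7,q10} | {q2,q4,q9}.
Split {q0,q3,q5,q6,q7,q10} by δ(·,0) → {q3,q5,q7,q10} and {q0,q6}.
On input 1, block {q3,q5,q7,q10} splits into {q5,q7} and {q3} and {q10}.
Split {q2,q4,q9} by δ(·,0) → {q2,q9} and {q4}.
Stable partition: {q5,q7} | {q2,q9} | {q0,q6} | {q3} | {q10} | {q4} — 6 equivalence classes.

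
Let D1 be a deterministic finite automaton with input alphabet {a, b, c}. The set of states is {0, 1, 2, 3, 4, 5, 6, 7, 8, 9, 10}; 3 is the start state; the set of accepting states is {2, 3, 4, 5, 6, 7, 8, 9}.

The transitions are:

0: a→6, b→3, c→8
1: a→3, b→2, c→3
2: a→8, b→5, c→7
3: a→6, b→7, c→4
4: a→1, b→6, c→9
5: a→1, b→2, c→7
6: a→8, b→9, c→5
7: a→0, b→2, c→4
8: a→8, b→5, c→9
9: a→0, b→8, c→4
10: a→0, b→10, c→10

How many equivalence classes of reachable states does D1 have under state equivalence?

3

Reachable states from the start: {0,1,2,3,4,5,6,7,8,9}. Unreachable: {10} — drop them.
Initial partition by acceptance: {2,3,4,5,6,7,8,9} | {0,1}.
Split {2,3,4,5,6,7,8,9} by δ(·,a) → {2,3,6,8} and {4,5,7,9}.
Stable partition: {2,3,6,8} | {0,1} | {4,5,7,9} — 3 equivalence classes.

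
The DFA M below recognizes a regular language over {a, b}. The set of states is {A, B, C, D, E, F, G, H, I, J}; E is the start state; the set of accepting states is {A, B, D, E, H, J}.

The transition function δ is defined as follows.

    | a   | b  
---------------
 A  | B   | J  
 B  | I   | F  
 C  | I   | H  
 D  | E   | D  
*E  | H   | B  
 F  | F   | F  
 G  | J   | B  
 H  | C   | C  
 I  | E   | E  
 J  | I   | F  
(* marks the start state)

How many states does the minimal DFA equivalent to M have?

6

States {A,D,G,J} cannot be reached from the start state, so discard them.
Initial partition by acceptance: {B,E,H} | {C,F,I}.
Refine {B,E,H} on symbol a: members go to different blocks, giving {B,H} and {E}.
On input a, block {C,F,I} splits into {C,F} and {I}.
Split {B,H} by δ(·,a) → {B} and {H}.
Refine {C,F} on symbol a: members go to different blocks, giving {C} and {F}.
No further refinement is possible. Final partition (6 blocks): {B} | {C} | {E} | {I} | {H} | {F}.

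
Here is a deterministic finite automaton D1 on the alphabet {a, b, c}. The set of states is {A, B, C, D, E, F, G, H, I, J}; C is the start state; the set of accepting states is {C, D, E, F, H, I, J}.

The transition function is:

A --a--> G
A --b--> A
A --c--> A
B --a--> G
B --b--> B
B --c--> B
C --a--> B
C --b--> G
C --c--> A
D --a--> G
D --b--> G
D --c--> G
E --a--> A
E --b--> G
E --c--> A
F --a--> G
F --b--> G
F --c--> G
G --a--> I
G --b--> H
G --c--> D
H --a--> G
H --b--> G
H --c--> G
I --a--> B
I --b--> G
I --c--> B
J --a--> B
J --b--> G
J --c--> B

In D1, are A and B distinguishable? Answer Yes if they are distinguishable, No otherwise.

No

Reachable states from the start: {A,B,C,D,G,H,I}. Unreachable: {E,F,J} — drop them.
P0 = {C,D,H,I} | {A,B,G}.
Split {A,B,G} by δ(·,a) → {A,B} and {G}.
Split {C,D,H,I} by δ(·,a) → {C,I} and {D,H}.
The partition is now stable with 4 blocks: {C,I} | {A,B} | {G} | {D,H}.
A and B lie in the same block of the stable partition, so they are equivalent — no string distinguishes them.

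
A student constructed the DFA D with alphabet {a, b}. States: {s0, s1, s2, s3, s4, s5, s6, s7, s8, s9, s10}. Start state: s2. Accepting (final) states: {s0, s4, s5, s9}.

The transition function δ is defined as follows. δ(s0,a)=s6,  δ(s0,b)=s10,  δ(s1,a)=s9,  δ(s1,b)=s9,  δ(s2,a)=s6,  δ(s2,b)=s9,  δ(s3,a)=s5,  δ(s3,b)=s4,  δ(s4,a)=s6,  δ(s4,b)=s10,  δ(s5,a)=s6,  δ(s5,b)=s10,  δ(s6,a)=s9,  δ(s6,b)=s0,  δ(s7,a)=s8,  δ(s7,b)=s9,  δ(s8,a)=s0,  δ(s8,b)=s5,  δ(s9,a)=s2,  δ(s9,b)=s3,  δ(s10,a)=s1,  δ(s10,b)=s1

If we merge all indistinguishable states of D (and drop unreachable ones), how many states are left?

First remove the unreachable states {s7,s8}; 9 states remain.
Initial partition by acceptance: {s0,s4,s5,s9} | {s1,s2,s3,s6,s10}.
Refine {s1,s2,s3,s6,s10} on symbol a: members go to different blocks, giving {s1,s3,s6} and {s2,s10}.
On input a, block {s0,s4,s5,s9} splits into {s0,s4,s5} and {s9}.
On input a, block {s1,s3,s6} splits into {s1,s6} and {s3}.
Refine {s1,s6} on symbol b: members go to different blocks, giving {s1} and {s6}.
Split {s2,s10} by δ(·,a) → {s2} and {s10}.
The partition is now stable with 7 blocks: {s0,s4,s5} | {s1} | {s2} | {s9} | {s3} | {s6} | {s10}.

7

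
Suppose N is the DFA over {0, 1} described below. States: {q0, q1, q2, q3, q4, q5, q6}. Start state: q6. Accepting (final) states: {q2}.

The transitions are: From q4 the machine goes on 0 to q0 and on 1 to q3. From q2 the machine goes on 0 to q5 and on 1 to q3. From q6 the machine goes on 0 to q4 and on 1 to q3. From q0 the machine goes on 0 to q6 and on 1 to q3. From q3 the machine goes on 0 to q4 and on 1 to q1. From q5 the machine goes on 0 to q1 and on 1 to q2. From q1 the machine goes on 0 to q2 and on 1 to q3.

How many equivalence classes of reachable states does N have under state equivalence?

5

P0 = {q2} | {q0,q1,q3,q4,q5,q6}.
Split {q0,q1,q3,q4,q5,q6} by δ(·,0) → {q0,q3,q4,q5,q6} and {q1}.
Refine {q0,q3,q4,q5,q6} on symbol 0: members go to different blocks, giving {q0,q3,q4,q6} and {q5}.
Refine {q0,q3,q4,q6} on symbol 1: members go to different blocks, giving {q0,q4,q6} and {q3}.
The partition is now stable with 5 blocks: {q2} | {q0,q4,q6} | {q1} | {q5} | {q3}.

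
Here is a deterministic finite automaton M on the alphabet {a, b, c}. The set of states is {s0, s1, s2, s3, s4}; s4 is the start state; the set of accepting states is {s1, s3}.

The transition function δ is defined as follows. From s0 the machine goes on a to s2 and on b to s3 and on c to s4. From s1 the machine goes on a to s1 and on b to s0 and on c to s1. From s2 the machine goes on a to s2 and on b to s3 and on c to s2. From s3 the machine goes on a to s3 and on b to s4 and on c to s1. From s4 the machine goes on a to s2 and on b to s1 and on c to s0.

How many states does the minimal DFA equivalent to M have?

Initial partition by acceptance: {s1,s3} | {s0,s2,s4}.
The partition is now stable with 2 blocks: {s1,s3} | {s0,s2,s4}.

2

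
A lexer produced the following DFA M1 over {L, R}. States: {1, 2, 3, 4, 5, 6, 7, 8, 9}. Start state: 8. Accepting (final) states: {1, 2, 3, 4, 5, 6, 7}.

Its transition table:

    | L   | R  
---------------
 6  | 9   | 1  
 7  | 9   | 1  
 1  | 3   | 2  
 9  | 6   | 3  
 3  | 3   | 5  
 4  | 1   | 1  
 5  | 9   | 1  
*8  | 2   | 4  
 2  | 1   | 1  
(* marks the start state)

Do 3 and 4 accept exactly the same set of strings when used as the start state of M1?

States {7} cannot be reached from the start state, so discard them.
Start with accepting vs non-accepting: {1,2,3,4,5,6} | {8,9}.
On input L, block {1,2,3,4,5,6} splits into {1,2,3,4} and {5,6}.
Refine {1,2,3,4} on symbol R: members go to different blocks, giving {1,2,4} and {3}.
Refine {1,2,4} on symbol L: members go to different blocks, giving {2,4} and {1}.
Refine {8,9} on symbol L: members go to different blocks, giving {8} and {9}.
Stable partition: {2,4} | {8} | {5,6} | {3} | {1} | {9} — 6 equivalence classes.
3 and 4 end up in different blocks, so they are distinguishable. For instance, the string 'RL' is accepted from only 4.

No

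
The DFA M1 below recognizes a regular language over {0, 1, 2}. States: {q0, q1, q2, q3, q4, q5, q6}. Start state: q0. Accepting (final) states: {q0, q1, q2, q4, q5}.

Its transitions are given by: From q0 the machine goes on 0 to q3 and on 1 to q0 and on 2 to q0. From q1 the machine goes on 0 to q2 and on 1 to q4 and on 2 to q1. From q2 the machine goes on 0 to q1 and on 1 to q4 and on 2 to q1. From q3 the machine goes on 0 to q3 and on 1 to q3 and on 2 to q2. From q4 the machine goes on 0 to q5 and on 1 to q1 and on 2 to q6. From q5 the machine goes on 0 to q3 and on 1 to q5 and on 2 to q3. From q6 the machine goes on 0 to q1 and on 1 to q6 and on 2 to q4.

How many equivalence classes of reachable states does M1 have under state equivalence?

Every state is reachable, so we keep all 7.
P0 = {q0,q1,q2,q4,q5} | {q3,q6}.
On input 0, block {q0,q1,q2,q4,q5} splits into {q1,q2,q4} and {q0,q5}.
On input 0, block {q1,q2,q4} splits into {q1,q2} and {q4}.
Split {q3,q6} by δ(·,0) → {q3} and {q6}.
Split {q0,q5} by δ(·,2) → {q0} and {q5}.
Stable partition: {q1,q2} | {q3} | {q0} | {q4} | {q6} | {q5} — 6 equivalence classes.

6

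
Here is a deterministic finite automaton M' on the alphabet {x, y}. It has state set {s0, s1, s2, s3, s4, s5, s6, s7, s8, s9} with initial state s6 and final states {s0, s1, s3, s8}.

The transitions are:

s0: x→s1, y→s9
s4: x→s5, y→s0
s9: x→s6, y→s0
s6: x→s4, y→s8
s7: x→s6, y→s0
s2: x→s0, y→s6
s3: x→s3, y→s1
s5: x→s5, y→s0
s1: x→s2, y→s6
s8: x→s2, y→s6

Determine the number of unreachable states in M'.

2

No path from s6 leads to s3, s7; the other 8 states are all reachable.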